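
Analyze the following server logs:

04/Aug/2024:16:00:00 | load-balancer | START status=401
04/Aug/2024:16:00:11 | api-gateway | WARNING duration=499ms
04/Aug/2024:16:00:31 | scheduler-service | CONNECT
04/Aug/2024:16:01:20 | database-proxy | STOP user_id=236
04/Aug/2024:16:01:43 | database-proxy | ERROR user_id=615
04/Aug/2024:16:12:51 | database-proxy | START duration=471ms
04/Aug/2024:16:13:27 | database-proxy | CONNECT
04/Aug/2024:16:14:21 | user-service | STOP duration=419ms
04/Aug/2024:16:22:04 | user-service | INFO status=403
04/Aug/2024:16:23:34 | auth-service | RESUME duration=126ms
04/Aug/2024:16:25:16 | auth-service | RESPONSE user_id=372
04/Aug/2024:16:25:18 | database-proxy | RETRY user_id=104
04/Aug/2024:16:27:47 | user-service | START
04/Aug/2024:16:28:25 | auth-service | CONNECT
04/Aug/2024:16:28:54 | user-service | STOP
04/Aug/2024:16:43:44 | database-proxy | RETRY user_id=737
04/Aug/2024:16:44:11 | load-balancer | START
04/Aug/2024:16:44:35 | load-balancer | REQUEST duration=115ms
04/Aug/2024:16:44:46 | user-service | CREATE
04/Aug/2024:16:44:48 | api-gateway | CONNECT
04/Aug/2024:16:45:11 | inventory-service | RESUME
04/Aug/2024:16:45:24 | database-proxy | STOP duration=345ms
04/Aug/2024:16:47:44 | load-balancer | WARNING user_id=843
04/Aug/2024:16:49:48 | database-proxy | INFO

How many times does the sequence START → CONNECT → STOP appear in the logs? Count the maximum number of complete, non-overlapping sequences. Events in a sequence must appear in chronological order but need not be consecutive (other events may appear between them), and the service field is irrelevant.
4

To count sequences:

1. Look for pattern: START → CONNECT → STOP
2. Greedily scan the log in chronological order, matching each sequence element in turn (ignoring service)
3. Each time the full pattern completes, increment the count and restart matching from the next event
4. Complete non-overlapping sequences found: 4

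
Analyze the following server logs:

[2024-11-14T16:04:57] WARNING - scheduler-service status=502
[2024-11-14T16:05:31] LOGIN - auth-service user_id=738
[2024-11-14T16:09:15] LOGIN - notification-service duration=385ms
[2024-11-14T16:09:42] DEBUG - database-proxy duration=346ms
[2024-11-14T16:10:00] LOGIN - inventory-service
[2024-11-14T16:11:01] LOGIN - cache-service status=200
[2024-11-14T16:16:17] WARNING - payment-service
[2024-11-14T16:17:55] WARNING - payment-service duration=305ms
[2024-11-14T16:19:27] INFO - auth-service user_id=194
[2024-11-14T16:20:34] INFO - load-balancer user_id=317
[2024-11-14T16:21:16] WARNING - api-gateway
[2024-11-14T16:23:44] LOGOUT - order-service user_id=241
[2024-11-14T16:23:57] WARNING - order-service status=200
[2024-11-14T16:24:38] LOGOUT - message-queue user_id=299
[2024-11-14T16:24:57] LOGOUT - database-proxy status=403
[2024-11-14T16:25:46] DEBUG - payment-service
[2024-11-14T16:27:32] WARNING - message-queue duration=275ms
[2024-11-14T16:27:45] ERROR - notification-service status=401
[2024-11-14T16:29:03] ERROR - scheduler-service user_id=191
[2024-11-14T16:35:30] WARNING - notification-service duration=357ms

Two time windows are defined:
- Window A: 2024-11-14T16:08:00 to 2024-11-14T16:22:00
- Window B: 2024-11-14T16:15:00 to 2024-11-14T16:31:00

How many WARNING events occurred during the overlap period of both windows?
3

To find overlap events:

1. Window A: 2024-11-14T16:08:00 to 2024-11-14T16:22:00
2. Window B: 2024-11-14T16:15:00 to 2024-11-14T16:31:00
3. Overlap period: 2024-11-14T16:15:00 to 2024-11-14T16:22:00
4. Count WARNING events in overlap: 3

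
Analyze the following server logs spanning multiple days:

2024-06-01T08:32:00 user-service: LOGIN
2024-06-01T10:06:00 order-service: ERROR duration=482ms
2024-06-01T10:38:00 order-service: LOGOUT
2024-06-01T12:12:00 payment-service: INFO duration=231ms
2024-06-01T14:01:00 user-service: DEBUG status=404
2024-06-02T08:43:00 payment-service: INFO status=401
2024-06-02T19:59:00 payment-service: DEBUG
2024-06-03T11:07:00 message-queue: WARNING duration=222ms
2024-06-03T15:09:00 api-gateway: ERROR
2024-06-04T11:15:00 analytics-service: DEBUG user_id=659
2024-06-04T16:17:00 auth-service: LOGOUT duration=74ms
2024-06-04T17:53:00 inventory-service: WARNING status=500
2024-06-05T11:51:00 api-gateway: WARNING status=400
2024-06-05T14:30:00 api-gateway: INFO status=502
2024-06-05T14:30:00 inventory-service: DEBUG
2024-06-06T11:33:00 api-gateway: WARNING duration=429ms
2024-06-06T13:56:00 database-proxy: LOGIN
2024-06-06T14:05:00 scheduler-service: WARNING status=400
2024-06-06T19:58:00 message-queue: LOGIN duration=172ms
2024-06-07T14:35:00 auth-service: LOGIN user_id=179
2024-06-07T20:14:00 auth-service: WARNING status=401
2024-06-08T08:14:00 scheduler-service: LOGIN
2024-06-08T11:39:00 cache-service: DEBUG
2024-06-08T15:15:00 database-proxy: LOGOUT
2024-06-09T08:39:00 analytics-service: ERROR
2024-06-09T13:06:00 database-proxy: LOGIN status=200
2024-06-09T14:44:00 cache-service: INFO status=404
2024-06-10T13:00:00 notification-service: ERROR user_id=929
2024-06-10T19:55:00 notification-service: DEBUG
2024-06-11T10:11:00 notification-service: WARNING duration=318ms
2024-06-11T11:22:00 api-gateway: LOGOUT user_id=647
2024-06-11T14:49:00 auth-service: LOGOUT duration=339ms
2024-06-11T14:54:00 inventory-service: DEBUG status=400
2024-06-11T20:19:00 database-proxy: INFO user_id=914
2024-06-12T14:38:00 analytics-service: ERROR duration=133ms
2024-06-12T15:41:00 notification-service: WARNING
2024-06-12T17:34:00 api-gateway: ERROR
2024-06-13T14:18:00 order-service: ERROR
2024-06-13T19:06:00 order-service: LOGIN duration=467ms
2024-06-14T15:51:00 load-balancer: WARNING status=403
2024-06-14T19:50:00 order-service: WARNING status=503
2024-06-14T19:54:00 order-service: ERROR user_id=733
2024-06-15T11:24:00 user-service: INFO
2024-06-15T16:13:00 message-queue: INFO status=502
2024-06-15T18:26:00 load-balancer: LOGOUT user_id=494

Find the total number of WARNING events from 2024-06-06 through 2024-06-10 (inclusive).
3

To filter by date range:

1. Date range: 2024-06-06 through 2024-06-10, both dates inclusive
2. Filter for WARNING events whose date falls in this range
3. Count matching events: 3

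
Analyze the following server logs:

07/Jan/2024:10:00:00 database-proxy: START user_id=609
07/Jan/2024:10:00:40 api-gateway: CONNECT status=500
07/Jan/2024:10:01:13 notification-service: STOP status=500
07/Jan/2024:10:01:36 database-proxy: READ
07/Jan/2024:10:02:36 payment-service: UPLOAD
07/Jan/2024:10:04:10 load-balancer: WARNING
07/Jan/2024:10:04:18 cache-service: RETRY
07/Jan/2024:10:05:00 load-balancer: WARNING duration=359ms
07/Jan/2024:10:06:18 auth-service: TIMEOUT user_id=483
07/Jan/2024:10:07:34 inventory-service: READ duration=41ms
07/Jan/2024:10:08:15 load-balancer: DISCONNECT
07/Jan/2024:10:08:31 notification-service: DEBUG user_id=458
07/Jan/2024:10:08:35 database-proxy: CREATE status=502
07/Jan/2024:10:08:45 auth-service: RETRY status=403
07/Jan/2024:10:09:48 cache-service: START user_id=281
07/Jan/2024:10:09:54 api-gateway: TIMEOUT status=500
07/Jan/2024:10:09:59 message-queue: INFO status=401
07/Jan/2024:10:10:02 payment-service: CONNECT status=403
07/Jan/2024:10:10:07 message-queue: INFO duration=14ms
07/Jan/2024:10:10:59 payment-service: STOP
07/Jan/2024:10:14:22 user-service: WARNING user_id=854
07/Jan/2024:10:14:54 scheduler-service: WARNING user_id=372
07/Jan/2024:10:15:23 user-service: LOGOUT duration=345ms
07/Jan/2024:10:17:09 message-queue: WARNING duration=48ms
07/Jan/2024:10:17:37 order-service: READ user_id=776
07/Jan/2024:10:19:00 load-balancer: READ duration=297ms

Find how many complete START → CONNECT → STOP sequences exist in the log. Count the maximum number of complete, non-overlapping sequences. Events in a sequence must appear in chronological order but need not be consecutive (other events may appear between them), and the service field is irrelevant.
2

To count sequences:

1. Look for pattern: START → CONNECT → STOP
2. Greedily scan the log in chronological order, matching each sequence element in turn (ignoring service)
3. Each time the full pattern completes, increment the count and restart matching from the next event
4. Complete non-overlapping sequences found: 2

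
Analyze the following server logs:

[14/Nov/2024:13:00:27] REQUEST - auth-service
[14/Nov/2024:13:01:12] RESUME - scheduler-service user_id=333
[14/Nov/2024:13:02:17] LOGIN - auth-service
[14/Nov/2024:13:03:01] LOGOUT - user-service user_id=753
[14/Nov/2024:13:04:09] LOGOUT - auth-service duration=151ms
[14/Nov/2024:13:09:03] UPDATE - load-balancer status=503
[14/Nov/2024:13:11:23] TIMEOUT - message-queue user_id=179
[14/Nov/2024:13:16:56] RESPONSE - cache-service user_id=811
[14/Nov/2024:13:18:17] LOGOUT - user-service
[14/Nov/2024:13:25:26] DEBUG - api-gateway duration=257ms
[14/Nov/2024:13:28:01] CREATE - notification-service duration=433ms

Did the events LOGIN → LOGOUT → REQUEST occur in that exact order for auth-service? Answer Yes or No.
No

To verify sequence order:

1. Find all events in sequence LOGIN → LOGOUT → REQUEST for auth-service
2. Extract their timestamps
3. Check if timestamps are in ascending order
4. Result: No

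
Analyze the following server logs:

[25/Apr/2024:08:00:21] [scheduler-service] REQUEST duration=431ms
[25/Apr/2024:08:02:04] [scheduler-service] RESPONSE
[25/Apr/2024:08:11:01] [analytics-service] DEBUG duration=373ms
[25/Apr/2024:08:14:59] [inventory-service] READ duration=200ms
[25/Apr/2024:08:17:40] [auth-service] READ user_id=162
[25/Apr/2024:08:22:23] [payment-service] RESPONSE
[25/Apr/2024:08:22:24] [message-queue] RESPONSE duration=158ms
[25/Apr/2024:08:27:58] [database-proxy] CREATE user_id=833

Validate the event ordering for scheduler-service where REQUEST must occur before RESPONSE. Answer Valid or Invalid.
Valid

To validate ordering:

1. Required order: REQUEST → RESPONSE
2. Rule: REQUEST must occur before RESPONSE
3. Check actual order of events for scheduler-service
4. Result: Valid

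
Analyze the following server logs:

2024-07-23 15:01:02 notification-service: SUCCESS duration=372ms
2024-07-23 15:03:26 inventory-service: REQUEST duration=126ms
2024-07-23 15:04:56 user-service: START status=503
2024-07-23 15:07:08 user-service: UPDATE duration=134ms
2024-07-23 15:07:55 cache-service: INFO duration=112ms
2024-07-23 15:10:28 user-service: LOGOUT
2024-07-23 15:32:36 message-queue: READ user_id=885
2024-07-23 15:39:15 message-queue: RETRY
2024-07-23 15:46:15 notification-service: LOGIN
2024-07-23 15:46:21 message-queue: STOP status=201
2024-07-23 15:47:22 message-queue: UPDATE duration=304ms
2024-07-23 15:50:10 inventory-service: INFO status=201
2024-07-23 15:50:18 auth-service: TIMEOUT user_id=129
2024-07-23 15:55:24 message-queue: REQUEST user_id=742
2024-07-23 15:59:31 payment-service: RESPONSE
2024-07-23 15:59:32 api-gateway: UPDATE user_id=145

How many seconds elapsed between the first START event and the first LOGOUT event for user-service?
332

To find the time between events:

1. Locate the first START event for user-service: 2024-07-23 15:04:56
2. Locate the first LOGOUT event for user-service: 2024-07-23 15:10:28
3. Calculate the difference: 2024-07-23 15:10:28 - 2024-07-23 15:04:56 = 332 seconds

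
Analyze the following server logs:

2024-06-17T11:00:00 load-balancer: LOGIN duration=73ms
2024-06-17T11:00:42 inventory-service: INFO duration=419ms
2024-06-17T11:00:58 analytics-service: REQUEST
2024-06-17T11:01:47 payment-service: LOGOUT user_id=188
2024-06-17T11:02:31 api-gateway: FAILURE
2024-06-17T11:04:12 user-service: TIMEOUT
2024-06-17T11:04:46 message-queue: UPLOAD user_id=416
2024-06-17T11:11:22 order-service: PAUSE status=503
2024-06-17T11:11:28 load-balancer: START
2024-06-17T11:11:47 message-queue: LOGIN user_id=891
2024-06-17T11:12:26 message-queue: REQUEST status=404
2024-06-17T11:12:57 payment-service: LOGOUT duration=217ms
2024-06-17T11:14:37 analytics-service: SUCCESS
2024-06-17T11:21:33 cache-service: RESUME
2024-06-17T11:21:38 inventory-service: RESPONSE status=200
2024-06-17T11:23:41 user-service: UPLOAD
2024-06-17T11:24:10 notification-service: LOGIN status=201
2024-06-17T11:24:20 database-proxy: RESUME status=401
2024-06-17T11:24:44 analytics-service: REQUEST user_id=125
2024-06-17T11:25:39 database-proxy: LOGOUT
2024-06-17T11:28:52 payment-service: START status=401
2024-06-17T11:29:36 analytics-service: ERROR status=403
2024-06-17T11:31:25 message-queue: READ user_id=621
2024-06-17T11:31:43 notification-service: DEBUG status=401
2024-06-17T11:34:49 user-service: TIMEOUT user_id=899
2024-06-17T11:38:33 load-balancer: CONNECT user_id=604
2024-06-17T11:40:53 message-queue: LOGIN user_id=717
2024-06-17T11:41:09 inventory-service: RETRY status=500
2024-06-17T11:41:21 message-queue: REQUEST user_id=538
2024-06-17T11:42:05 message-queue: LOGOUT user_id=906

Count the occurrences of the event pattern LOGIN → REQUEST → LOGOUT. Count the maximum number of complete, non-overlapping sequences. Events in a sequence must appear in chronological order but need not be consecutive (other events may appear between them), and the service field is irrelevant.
4

To count sequences:

1. Look for pattern: LOGIN → REQUEST → LOGOUT
2. Greedily scan the log in chronological order, matching each sequence element in turn (ignoring service)
3. Each time the full pattern completes, increment the count and restart matching from the next event
4. Complete non-overlapping sequences found: 4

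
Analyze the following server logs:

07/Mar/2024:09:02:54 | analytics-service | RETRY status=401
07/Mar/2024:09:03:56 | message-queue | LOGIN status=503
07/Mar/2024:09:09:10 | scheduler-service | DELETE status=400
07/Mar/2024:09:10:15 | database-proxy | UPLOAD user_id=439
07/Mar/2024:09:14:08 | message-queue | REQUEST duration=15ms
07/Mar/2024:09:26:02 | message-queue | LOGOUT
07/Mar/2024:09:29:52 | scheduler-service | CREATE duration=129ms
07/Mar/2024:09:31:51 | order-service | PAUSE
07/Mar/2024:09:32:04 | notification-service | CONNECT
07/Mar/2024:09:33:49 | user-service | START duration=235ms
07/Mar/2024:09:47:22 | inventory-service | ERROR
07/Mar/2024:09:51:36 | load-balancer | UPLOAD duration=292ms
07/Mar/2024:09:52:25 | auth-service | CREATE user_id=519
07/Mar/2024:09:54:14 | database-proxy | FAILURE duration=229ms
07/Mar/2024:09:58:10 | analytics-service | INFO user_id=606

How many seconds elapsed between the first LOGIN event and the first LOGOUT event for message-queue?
1326

To find the time between events:

1. Locate the first LOGIN event for message-queue: 07/Mar/2024:09:03:56
2. Locate the first LOGOUT event for message-queue: 07/Mar/2024:09:26:02
3. Calculate the difference: 07/Mar/2024:09:26:02 - 07/Mar/2024:09:03:56 = 1326 seconds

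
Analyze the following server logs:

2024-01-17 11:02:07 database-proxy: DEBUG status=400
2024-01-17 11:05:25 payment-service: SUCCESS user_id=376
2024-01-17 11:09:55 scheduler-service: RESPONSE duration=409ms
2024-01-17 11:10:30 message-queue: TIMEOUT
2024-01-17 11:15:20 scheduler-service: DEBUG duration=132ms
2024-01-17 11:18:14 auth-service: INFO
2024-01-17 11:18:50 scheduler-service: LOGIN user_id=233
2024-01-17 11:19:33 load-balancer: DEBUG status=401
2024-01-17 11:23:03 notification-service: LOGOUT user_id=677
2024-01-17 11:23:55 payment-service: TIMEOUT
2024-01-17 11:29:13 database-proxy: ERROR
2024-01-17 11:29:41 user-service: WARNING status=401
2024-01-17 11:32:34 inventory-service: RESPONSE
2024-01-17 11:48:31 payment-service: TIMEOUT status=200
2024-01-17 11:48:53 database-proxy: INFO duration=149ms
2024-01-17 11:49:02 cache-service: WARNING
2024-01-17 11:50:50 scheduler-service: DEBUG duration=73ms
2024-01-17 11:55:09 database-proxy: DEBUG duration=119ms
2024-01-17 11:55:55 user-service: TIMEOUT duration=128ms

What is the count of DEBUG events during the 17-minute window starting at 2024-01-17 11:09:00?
2

To count events in the time window:

1. Window boundaries: 2024-01-17 11:09:00 to 2024-01-17 11:26:00
2. Filter for DEBUG events within this window
3. Count matching events: 2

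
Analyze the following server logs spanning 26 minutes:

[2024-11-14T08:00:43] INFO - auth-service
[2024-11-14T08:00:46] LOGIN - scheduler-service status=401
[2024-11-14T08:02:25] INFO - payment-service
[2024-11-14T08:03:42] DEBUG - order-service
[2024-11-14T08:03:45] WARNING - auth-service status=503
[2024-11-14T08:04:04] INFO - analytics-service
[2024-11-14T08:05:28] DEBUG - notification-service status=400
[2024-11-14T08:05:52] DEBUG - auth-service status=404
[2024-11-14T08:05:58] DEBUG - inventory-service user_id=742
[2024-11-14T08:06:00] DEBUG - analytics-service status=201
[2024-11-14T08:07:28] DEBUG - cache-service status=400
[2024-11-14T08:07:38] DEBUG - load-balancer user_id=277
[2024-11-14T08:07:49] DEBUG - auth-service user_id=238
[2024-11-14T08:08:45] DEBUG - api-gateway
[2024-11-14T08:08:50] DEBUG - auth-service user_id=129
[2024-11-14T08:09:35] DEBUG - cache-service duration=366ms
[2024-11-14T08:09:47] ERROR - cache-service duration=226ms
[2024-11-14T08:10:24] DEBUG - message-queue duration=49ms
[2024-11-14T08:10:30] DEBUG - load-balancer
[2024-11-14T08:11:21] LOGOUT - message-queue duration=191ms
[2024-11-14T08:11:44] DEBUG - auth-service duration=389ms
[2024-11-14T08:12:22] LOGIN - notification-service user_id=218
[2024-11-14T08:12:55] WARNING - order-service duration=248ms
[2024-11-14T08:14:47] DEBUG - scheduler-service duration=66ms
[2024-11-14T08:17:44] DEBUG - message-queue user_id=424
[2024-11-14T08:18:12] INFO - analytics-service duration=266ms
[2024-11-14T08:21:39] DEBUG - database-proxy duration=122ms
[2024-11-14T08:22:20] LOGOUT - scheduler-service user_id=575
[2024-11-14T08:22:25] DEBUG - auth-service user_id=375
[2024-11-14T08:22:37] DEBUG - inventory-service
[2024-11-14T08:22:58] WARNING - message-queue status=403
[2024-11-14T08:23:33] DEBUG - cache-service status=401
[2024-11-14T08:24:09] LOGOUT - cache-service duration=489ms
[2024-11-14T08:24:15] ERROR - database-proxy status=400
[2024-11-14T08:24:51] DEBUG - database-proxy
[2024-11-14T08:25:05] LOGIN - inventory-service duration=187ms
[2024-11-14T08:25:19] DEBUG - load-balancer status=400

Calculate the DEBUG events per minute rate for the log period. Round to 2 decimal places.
0.85

To calculate the rate:

1. Count total DEBUG events: 22
2. Total time period: 26 minutes
3. Rate = 22 / 26 = 0.85 events per minute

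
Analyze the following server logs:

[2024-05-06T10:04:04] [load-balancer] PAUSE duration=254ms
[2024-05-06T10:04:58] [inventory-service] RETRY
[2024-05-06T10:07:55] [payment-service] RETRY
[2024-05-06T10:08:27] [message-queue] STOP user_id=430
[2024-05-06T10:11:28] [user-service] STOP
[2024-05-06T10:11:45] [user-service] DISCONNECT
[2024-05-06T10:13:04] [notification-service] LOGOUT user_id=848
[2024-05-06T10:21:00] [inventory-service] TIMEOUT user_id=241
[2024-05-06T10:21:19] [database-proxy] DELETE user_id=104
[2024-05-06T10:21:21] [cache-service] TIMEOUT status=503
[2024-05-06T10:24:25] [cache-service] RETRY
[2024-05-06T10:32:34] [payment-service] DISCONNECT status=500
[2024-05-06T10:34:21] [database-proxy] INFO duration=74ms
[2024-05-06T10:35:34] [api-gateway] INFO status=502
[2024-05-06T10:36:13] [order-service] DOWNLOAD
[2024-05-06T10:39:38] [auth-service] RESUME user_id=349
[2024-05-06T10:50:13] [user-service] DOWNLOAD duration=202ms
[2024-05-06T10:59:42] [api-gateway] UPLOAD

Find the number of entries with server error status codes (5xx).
3

To find matching entries:

1. Pattern to match: server error status codes (5xx)
2. Scan each log entry for the pattern
3. Count matches: 3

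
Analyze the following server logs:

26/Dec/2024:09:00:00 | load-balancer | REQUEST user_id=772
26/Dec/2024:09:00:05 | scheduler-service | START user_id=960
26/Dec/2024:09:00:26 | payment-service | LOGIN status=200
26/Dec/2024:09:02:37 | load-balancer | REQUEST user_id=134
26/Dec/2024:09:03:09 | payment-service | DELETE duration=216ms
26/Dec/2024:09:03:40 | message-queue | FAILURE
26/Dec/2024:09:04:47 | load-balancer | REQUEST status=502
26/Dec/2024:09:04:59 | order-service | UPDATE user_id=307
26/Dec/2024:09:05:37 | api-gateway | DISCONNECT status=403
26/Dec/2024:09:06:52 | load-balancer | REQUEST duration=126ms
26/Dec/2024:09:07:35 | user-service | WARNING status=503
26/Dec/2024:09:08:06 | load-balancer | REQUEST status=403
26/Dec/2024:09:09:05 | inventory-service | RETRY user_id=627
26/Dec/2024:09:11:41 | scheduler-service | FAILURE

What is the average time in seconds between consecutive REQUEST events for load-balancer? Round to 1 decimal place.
121.5

To calculate average interval:

1. Find all REQUEST events for load-balancer in order
2. Calculate time gaps between consecutive events
3. Compute mean of gaps: 486 / 4 = 121.5 seconds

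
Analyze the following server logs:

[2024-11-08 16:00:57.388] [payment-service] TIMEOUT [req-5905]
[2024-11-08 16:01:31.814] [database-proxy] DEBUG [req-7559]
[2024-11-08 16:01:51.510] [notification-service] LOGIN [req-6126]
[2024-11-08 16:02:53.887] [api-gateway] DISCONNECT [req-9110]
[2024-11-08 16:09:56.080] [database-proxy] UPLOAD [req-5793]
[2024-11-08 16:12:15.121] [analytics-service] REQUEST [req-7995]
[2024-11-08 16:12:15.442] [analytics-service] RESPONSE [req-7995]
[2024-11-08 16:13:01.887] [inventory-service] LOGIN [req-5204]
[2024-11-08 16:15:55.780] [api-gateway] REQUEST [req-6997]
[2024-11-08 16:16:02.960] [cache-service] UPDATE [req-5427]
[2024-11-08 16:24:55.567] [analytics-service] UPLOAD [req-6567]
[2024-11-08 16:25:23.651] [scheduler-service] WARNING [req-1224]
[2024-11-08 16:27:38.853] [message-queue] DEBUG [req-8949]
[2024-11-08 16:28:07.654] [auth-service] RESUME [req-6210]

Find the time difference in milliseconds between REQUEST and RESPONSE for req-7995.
321

To calculate latency:

1. Find REQUEST with id req-7995: 2024-11-08 16:12:15.121
2. Find RESPONSE with id req-7995: 2024-11-08 16:12:15.442
3. Latency: 2024-11-08 16:12:15.442 - 2024-11-08 16:12:15.121 = 321ms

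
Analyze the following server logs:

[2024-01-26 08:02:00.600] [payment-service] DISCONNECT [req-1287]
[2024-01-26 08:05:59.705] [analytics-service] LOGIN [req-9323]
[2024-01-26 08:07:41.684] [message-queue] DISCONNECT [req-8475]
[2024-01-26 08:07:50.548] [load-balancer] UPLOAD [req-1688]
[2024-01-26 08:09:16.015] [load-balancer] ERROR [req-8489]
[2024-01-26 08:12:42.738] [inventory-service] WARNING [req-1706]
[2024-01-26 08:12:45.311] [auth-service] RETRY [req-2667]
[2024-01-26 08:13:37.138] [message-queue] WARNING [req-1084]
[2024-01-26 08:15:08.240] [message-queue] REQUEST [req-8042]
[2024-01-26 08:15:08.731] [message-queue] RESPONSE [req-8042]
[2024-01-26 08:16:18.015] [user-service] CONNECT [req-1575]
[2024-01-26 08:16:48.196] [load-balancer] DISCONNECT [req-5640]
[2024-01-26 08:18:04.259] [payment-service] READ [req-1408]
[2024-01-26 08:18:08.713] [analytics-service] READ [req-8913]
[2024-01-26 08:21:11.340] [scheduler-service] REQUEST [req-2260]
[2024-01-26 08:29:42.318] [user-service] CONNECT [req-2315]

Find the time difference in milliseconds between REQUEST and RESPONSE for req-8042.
491

To calculate latency:

1. Find REQUEST with id req-8042: 2024-01-26 08:15:08.240
2. Find RESPONSE with id req-8042: 2024-01-26 08:15:08.731
3. Latency: 2024-01-26 08:15:08.731 - 2024-01-26 08:15:08.240 = 491ms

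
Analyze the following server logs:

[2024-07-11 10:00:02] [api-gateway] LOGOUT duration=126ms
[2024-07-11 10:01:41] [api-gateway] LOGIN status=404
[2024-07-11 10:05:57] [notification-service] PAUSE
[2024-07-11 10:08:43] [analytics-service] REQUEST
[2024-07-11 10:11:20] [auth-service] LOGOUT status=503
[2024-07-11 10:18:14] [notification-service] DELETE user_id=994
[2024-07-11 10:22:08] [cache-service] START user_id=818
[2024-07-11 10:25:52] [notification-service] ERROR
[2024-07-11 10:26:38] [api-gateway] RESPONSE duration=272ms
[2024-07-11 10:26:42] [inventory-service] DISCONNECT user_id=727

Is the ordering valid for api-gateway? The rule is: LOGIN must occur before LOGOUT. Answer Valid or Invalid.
Invalid

To validate ordering:

1. Required order: LOGIN → LOGOUT
2. Rule: LOGIN must occur before LOGOUT
3. Check actual order of events for api-gateway
4. Result: Invalid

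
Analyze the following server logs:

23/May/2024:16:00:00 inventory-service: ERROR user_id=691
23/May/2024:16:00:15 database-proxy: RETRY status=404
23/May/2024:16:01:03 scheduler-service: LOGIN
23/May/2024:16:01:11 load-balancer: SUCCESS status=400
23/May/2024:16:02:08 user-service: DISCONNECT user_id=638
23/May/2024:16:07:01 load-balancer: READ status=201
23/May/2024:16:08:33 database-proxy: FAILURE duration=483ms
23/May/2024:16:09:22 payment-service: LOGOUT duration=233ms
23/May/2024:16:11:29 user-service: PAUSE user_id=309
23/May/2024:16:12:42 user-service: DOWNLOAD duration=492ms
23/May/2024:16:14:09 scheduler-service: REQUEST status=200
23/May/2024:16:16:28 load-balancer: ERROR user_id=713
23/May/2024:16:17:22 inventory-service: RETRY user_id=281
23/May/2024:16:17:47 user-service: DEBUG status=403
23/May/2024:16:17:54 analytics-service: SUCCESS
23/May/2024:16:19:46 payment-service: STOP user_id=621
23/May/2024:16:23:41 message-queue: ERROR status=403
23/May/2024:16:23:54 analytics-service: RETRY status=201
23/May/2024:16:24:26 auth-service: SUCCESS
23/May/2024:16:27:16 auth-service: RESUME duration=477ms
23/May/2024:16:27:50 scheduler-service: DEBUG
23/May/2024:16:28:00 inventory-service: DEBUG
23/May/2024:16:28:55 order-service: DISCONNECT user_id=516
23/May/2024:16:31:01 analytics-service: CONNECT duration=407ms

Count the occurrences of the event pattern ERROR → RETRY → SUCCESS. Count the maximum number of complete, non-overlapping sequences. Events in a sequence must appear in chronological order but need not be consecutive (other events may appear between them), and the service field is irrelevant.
3

To count sequences:

1. Look for pattern: ERROR → RETRY → SUCCESS
2. Greedily scan the log in chronological order, matching each sequence element in turn (ignoring service)
3. Each time the full pattern completes, increment the count and restart matching from the next event
4. Complete non-overlapping sequences found: 3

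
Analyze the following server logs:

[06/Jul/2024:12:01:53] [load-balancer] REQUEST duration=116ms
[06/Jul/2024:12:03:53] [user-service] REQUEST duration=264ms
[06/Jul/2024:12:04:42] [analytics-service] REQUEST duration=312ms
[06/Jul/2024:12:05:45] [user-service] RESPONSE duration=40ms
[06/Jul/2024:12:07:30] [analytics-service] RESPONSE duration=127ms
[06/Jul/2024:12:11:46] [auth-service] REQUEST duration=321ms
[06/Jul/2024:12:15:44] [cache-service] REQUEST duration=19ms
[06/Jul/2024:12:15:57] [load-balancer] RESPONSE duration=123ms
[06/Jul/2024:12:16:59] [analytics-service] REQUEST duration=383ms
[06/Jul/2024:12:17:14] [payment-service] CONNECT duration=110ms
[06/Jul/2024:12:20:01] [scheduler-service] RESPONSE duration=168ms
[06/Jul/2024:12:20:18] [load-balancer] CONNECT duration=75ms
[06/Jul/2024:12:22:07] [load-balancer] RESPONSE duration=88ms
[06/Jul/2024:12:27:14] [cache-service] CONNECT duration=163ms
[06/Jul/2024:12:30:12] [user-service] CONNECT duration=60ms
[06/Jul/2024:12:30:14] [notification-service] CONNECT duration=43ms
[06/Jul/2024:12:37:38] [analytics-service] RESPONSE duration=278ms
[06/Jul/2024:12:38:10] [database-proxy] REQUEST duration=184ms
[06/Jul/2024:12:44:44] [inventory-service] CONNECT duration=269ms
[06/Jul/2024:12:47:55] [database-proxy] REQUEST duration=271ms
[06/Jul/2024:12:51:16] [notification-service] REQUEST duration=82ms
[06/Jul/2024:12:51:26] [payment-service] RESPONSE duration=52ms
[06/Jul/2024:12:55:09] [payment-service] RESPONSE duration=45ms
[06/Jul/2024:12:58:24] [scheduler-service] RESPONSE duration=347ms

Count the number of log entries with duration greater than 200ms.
8

To count timeouts:

1. Threshold: 200ms
2. Extract duration from each log entry
3. Count entries where duration > 200
4. Timeout count: 8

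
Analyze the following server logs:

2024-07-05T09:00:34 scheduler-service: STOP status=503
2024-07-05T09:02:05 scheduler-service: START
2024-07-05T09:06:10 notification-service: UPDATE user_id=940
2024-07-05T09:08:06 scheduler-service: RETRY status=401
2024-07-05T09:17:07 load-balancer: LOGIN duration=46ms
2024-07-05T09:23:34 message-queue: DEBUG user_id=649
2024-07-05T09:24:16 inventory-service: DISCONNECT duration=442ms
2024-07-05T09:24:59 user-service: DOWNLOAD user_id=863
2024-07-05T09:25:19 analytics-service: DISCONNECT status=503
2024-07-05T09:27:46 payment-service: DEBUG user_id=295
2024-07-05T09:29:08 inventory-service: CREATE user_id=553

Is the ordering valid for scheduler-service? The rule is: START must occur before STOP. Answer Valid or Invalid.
Invalid

To validate ordering:

1. Required order: START → STOP
2. Rule: START must occur before STOP
3. Check actual order of events for scheduler-service
4. Result: Invalid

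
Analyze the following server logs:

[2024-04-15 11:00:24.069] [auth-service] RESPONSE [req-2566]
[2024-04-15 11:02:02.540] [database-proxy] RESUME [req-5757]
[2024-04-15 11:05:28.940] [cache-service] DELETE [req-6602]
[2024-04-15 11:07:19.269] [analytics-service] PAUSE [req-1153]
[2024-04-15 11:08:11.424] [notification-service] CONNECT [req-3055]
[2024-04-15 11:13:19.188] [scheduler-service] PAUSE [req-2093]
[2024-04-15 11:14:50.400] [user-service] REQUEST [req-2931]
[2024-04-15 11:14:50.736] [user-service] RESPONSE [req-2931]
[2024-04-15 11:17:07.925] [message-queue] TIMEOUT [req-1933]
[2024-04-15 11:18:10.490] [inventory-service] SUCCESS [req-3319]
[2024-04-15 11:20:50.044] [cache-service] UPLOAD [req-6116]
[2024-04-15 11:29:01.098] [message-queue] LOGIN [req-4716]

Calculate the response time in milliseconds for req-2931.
336

To calculate latency:

1. Find REQUEST with id req-2931: 2024-04-15 11:14:50.400
2. Find RESPONSE with id req-2931: 2024-04-15 11:14:50.736
3. Latency: 2024-04-15 11:14:50.736 - 2024-04-15 11:14:50.400 = 336ms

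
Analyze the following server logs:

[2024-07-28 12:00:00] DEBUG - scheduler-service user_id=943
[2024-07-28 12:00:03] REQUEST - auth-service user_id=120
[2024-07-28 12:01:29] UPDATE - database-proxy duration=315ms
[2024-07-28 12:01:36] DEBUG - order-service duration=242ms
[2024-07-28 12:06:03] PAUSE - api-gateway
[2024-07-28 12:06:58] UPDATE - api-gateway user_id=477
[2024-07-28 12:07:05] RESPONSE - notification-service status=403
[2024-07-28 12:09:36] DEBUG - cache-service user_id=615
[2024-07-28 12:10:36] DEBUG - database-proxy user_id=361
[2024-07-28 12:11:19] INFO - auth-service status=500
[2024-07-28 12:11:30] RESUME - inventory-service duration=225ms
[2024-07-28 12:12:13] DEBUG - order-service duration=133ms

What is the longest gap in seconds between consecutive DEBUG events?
480

To find the longest gap:

1. Extract all DEBUG events in chronological order
2. Calculate time differences between consecutive events
3. Find the maximum difference
4. Longest gap: 480 seconds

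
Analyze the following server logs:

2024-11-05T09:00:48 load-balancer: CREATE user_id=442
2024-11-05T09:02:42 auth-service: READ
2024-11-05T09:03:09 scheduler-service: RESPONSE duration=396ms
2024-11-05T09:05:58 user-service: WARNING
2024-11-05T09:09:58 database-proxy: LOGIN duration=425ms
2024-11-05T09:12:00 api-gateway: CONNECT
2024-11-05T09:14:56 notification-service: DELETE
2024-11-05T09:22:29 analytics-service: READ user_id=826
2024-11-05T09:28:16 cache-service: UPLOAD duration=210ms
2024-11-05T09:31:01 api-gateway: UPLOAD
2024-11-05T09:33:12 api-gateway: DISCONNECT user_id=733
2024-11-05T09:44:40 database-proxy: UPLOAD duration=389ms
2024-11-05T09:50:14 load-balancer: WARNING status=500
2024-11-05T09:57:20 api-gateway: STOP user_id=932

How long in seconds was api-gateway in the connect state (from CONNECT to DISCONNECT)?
1272

To calculate state duration:

1. Find CONNECT event for api-gateway: 2024-11-05T09:12:00
2. Find DISCONNECT event for api-gateway: 2024-11-05T09:33:12
3. Calculate duration: 2024-11-05T09:33:12 - 2024-11-05T09:12:00 = 1272 seconds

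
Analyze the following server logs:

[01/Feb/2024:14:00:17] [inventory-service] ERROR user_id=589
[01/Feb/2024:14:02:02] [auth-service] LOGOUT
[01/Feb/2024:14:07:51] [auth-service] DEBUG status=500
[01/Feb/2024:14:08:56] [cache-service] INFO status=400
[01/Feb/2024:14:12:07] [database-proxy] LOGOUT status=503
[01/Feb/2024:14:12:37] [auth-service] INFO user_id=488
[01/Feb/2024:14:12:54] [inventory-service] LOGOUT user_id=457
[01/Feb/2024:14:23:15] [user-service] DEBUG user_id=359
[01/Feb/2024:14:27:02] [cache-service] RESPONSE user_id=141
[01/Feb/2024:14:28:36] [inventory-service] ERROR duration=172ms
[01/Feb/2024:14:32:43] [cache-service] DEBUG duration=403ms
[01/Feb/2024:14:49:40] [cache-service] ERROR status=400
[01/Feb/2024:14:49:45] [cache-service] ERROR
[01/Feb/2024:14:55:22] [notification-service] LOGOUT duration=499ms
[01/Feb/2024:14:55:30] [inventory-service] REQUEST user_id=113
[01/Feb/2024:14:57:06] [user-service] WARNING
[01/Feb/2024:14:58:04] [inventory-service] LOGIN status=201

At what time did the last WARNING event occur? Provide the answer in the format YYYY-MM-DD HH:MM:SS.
2024-02-01 14:57:06

To find the last event:

1. Filter for all WARNING events
2. Sort by timestamp
3. Select the last one
4. Timestamp: 2024-02-01 14:57:06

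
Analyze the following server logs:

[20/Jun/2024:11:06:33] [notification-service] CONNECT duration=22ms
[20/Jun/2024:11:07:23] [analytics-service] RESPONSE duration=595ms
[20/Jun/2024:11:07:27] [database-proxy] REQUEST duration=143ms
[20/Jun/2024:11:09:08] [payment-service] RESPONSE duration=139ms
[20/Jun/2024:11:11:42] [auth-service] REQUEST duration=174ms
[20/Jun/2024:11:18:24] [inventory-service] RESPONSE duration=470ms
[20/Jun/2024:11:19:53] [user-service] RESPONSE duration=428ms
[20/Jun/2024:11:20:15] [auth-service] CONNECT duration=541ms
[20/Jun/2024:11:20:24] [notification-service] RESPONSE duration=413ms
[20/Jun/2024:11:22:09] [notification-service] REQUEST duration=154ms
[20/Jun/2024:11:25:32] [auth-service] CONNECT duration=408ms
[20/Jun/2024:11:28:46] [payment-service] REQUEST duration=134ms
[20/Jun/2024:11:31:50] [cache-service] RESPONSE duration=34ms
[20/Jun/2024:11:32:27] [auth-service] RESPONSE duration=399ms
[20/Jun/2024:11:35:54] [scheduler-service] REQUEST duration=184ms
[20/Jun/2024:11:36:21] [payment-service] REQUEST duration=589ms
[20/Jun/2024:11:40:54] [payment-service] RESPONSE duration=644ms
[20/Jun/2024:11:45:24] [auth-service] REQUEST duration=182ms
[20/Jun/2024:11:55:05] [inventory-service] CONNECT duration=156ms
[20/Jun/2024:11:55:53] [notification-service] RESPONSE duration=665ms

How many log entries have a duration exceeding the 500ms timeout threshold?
5

To count timeouts:

1. Threshold: 500ms
2. Extract duration from each log entry
3. Count entries where duration > 500
4. Timeout count: 5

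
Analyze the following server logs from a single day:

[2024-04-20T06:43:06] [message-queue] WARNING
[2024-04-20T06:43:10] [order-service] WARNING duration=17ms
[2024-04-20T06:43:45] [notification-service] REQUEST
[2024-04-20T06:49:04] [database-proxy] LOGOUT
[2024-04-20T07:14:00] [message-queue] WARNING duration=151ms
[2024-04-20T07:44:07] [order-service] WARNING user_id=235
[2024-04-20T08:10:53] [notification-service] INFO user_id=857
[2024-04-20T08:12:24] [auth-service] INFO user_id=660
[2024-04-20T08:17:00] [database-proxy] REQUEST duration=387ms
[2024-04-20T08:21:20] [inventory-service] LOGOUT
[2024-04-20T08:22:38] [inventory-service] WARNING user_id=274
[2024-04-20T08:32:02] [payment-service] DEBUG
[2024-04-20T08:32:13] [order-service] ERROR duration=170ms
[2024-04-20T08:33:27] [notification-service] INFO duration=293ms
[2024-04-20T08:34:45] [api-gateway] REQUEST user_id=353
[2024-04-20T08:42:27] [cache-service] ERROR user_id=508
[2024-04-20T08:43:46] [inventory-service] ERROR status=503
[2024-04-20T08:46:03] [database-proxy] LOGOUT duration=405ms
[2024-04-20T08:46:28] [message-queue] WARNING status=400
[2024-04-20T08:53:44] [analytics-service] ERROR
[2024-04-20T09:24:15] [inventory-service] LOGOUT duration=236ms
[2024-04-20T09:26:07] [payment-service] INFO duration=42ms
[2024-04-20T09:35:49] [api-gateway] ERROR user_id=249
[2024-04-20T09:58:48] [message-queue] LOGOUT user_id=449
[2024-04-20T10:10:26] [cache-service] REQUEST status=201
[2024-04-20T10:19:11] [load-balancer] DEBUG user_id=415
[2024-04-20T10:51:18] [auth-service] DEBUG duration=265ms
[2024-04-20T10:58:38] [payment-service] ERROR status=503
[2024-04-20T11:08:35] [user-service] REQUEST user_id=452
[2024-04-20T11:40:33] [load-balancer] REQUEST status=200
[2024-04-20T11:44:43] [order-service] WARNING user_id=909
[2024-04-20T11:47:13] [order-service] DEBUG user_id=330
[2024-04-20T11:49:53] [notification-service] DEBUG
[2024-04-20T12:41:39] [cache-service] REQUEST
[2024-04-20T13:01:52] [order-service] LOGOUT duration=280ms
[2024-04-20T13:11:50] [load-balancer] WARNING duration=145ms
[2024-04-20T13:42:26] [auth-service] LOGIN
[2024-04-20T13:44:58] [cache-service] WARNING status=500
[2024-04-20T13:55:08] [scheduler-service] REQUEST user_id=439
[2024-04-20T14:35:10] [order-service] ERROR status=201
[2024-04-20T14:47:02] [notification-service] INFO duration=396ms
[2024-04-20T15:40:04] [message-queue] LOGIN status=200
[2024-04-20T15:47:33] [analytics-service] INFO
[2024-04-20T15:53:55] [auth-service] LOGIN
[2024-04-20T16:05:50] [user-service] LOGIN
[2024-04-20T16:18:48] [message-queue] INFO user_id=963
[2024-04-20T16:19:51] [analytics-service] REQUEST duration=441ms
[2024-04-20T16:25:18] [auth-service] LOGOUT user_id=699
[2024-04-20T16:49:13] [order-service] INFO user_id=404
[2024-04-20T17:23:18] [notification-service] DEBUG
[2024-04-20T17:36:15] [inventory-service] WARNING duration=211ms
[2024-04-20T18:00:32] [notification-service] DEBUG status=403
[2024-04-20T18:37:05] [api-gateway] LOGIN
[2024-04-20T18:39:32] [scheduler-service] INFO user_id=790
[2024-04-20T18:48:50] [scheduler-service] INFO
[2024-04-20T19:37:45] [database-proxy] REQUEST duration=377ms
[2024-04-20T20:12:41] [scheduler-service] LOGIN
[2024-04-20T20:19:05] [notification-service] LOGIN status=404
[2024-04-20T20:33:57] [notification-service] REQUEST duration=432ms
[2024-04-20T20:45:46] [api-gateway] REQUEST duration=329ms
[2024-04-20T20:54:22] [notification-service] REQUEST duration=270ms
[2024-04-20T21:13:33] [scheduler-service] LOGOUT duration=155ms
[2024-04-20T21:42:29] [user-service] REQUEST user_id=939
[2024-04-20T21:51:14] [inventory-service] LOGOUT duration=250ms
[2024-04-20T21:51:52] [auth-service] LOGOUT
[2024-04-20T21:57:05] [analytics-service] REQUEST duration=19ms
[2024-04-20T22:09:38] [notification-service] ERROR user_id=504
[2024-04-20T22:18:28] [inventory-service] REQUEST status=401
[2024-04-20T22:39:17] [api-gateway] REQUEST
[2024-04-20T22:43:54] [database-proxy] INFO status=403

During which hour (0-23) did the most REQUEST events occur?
20

To find the peak hour:

1. Group all REQUEST events by hour
2. Count events in each hour
3. Find hour with maximum count
4. Peak hour: 20 (with 3 events)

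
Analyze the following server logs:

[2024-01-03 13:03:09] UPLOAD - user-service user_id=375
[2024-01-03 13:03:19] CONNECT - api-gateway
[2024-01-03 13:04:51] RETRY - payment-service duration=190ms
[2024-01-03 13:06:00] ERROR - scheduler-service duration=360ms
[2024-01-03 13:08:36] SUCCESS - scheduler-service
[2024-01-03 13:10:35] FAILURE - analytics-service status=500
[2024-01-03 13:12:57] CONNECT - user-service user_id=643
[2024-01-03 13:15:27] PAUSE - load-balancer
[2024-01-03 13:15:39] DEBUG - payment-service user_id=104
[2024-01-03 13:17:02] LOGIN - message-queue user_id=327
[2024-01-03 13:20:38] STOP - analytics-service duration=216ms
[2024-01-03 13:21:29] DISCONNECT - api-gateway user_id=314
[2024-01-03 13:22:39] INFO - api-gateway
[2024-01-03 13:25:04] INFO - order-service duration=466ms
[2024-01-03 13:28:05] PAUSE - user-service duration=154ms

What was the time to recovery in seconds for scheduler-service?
156

To calculate recovery time:

1. Find ERROR event for scheduler-service: 2024-01-03 13:06:00
2. Find next SUCCESS event for scheduler-service: 2024-01-03 13:08:36
3. Recovery time: 2024-01-03 13:08:36 - 2024-01-03 13:06:00 = 156 seconds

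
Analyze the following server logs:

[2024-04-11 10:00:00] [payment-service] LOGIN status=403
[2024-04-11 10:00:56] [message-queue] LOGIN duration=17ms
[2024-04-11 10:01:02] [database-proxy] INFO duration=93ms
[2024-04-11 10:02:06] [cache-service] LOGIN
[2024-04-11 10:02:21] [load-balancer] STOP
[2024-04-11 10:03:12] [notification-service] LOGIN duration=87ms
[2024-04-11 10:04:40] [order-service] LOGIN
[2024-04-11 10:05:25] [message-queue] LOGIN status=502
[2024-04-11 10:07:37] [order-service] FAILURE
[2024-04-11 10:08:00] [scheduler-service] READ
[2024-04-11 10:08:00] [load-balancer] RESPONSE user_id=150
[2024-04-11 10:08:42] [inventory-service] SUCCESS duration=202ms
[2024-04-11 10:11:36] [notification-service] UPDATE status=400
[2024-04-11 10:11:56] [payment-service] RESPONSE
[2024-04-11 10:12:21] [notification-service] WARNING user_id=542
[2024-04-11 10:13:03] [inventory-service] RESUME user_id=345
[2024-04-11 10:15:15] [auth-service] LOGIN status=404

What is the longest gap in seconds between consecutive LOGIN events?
590

To find the longest gap:

1. Extract all LOGIN events in chronological order
2. Calculate time differences between consecutive events
3. Find the maximum difference
4. Longest gap: 590 seconds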